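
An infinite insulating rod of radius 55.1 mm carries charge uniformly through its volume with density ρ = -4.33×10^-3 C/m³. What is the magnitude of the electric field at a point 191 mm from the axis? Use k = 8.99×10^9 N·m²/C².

|E| = 3.89×10^6 N/C

By cylindrical symmetry E is radial; use a coaxial Gaussian cylinder of radius 191 mm and length L (r > 55.1 mm, full cross-section enclosed).
λ_enc = ρ·πR² = (-4.33e-3)π(0.0551)² = -4.13×10^-5 C/m.
Applying ∮E·dA = Q_enc/ε₀ with the end caps contributing no flux:
E = 2k|λ_enc|/r = 2(8.99×10^9)(4.13×10^-5)/(0.191) = 3.89×10^6 N/C.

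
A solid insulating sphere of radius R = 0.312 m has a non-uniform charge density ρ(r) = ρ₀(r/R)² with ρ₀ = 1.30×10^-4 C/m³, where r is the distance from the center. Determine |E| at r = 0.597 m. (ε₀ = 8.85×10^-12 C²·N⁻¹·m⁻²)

Use a concentric Gaussian sphere at r = 0.597 m (r > R, all charge enclosed).
Q_enc = 4π ∫₀^R ρ₀(r'/R)^2 r'² dr' = 4πρ₀R³/5 = 9.923×10^-6 C.
By Gauss's law, ∮E·dA = E·4πr² = Q_enc/ε₀.
E = |Q_enc|/(4πε₀r²) = (9.923e-6)/(4π·8.85×10^-12·(0.597)²) = 2.50×10^5 N/C.

E ≈ 2.50e5 N/C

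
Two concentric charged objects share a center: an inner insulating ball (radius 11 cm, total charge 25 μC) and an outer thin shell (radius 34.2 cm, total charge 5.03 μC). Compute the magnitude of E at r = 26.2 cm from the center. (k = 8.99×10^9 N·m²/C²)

Symmetry ⇒ E = E(r) r̂. Gaussian sphere of radius r = 26.2 cm (between the bodies, 11 cm < r < 34.2 cm).
The shell at 34.2 cm lies outside the Gaussian surface, so Q_enc = 25 μC = 2.50×10^-5 C.
By Gauss's law, ∮E·dA = E·4πr² = Q_enc/ε₀.
E = k|Q_enc|/r² = (8.99×10^9)(2.50×10^-5)/(0.262)² = 3.27×10^6 N/C.

3.27e6 N/C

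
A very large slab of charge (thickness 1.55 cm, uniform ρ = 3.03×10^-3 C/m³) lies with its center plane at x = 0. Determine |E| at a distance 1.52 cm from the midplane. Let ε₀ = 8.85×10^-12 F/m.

The point |x| = 1.52 cm lies outside the slab (half-thickness 0.00775 m). A symmetric pillbox spanning the full slab encloses Q_enc = ρ·d·A.
Flux = 2EA ⇒ E = |ρ|d/(2ε₀), independent of distance outside.
E = (3.03×10^-3)(0.0155)/(2·8.85×10^-12) = 2.65e6 N/C.

2.65×10^6 N/C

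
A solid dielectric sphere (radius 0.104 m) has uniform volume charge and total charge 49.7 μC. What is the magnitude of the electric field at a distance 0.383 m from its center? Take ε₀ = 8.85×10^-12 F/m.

Use a concentric Gaussian sphere at r = 0.383 m (r > R, so the entire charge is enclosed).
Q_enc = 49.7 μC = 4.97×10^-5 C.
Gauss's law: E·4πr² = Q_enc/ε₀.
E = |Q_enc|/(4πε₀r²) = (4.97×10^-5)/(4π·8.85×10^-12·(0.383)²) = 3.05e6 N/C.

E ≈ 3.05e6 N/C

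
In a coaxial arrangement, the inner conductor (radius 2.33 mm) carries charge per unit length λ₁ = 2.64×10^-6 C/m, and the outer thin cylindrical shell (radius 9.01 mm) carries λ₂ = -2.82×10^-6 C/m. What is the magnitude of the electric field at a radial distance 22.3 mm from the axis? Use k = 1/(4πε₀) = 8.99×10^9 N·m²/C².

|E| ≈ 1.45×10^5 N/C

Coaxial Gaussian cylinder, radius r = 22.3 mm, length L (r > 9.01 mm, enclosing both).
λ_enc = λ₁ + λ₂ = (2.64×10^-6) + (-2.82e-6) = -1.80×10^-7 C/m.
Gauss's law: E·2πrL = λ_enc L/ε₀.
E = 2k|λ_enc|/r = 2(8.99×10^9)(1.80e-7)/(0.0223) = 1.45×10^5 N/C.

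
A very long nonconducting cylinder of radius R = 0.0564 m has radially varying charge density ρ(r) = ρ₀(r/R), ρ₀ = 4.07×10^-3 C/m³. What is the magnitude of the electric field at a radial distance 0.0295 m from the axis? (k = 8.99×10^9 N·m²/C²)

2.36e6 V/m

By cylindrical symmetry E is radial; use a coaxial Gaussian cylinder of radius 0.0295 m and length L (r < R).
λ_enc = ∫₀^r ρ(r')·2πr' dr' = (2πρ₀/R)·r^3/3 = 3.88×10^-6 C/m.
Since E is radial and uniform over the curved surface, Φ = E·2πrL = Q_enc/ε₀ = λ_enc L/ε₀.
E = 2k|λ_enc|/r = 2(8.99×10^9)(3.88×10^-6)/(0.0295) = 2.36×10^6 N/C.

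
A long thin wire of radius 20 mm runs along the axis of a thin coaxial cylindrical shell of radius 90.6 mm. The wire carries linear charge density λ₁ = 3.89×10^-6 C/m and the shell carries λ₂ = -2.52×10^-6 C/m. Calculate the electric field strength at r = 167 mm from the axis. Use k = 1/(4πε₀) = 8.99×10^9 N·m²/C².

1.48×10^5 N/C

Take a coaxial cylindrical Gaussian surface of radius r = 167 mm and length L (r > 90.6 mm, enclosing both).
λ_enc = λ₁ + λ₂ = (3.89×10^-6) + (-2.52e-6) = 1.37×10^-6 C/m.
Applying ∮E·dA = Q_enc/ε₀ with the end caps contributing no flux:
E = 2k|λ_enc|/r = 2(8.99×10^9)(1.37e-6)/(0.167) = 1.48e5 N/C.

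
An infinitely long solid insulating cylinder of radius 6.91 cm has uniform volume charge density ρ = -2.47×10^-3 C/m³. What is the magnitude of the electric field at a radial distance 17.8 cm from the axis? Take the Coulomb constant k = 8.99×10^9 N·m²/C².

Take a coaxial cylindrical Gaussian surface of radius r = 17.8 cm and length L (r > 6.91 cm, full cross-section enclosed).
λ_enc = ρ·πR² = (-2.47e-3)π(0.0691)² = -3.705e-5 C/m.
Since E is radial and uniform over the curved surface, Φ = E·2πrL = Q_enc/ε₀ = λ_enc L/ε₀.
E = 2k|λ_enc|/r = 2(8.99×10^9)(3.705×10^-5)/(0.178) = 3.74×10^6 N/C.

|E| ≈ 3.74×10^6 N/C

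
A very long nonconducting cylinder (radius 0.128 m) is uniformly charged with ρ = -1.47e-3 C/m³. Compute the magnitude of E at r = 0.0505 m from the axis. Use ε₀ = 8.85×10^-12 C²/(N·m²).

E ≈ 4.19e6 N/C

By cylindrical symmetry E is radial; use a coaxial Gaussian cylinder of radius 0.0505 m and length L (r < R).
Enclosed charge per unit length: λ_enc = ρ·πr² = (-1.47e-3)π(0.0505)² = -1.178×10^-5 C/m.
By Gauss's law (flux through the curved wall only), E·2πrL = λ_enc L/ε₀.
E = |λ_enc|/(2πε₀r) = (1.178×10^-5)/(2π·8.85×10^-12·0.0505) = 4.19×10^6 N/C.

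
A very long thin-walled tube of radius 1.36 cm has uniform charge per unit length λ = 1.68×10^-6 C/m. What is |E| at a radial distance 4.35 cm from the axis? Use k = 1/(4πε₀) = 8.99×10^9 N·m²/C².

|E| = 6.94e5 N/C

Coaxial Gaussian cylinder, radius r = 4.35 cm, length L (r > 1.36 cm).
The full line charge is enclosed: λ_enc = 1.68e-6 C/m.
Gauss's law: E·2πrL = λ_enc L/ε₀.
E = 2k|λ_enc|/r = 2(8.99×10^9)(1.68×10^-6)/(0.0435) = 6.94×10^5 N/C.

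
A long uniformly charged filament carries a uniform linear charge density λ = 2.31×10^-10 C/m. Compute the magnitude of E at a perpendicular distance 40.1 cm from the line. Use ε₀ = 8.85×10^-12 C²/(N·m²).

Coaxial Gaussian cylinder, radius r = 40.1 cm, length L.
Q_enc = λL, so λ_enc = 2.31e-10 C/m.
Gauss's law: E·2πrL = λ_enc L/ε₀.
E = |λ_enc|/(2πε₀r) = (2.31e-10)/(2π·8.85×10^-12·0.401) = 10.4 N/C.

10.4 N/C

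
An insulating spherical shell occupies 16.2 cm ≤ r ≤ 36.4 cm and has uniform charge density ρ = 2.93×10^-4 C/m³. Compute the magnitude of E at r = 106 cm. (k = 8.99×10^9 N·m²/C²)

Take a concentric spherical Gaussian surface of radius r = 106 cm (r > 36.4 cm, enclosing the whole shell).
Q_enc = ρ·(4π/3)(b³ − a³) = (2.93e-4)·(4π/3)·((0.364)³ − (0.162)³) = 5.397×10^-5 C.
Gauss's law: E·4πr² = Q_enc/ε₀.
E = k|Q_enc|/r² = (8.99×10^9)(5.397×10^-5)/(1.06)² = 4.32×10^5 N/C.

|E| ≈ 4.32×10^5 V/m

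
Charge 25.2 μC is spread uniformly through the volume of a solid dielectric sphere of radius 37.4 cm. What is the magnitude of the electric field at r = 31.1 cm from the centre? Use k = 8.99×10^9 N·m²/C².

By spherical symmetry E is radial; choose a Gaussian sphere of radius r = 31.1 cm (r < R).
Only the charge within r is enclosed: Q_enc = Q·(r/R)³ = (25.2 μC)·(31.1 cm/37.4 cm)³ = 1.449×10^-5 C.
Gauss's law: E·4πr² = Q_enc/ε₀.
E = k|Q_enc|/r² = (8.99×10^9)(1.449×10^-5)/(0.311)² = 1.35e6 N/C.

E ≈ 1.35×10^6 N/C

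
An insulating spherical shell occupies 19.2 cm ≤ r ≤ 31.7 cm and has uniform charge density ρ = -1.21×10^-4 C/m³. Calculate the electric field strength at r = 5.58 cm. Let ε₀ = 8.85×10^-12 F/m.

Symmetry ⇒ E = E(r) r̂. Gaussian sphere of radius r = 5.58 cm (r < 19.2 cm, inside the empty cavity).
Q_enc = 0 (all charge lies at larger r); Gauss's law gives E = 0.

E = 0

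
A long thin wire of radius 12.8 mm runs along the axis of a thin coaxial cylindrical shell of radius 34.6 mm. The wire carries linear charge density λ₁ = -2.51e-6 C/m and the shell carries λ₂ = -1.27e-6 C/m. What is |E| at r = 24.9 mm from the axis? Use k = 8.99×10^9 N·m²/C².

By cylindrical symmetry E is radial; use a coaxial Gaussian cylinder of radius 24.9 mm and length L (between the conductors, 12.8 mm < r < 34.6 mm).
The shell at 34.6 mm lies outside the Gaussian surface, so λ_enc = λ₁ = -2.51×10^-6 C/m.
By Gauss's law (flux through the curved wall only), E·2πrL = λ_enc L/ε₀.
E = 2k|λ_enc|/r = 2(8.99×10^9)(2.51×10^-6)/(0.0249) = 1.81×10^6 N/C.

E = 1.81×10^6 V/m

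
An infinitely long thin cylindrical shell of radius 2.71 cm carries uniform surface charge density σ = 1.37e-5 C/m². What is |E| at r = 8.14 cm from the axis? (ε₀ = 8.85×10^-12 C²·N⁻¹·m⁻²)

|E| ≈ 5.15e5 N/C

Choose a coaxial cylinder of radius r = 8.14 cm (arbitrary length L) as the Gaussian surface (r > 2.71 cm).
The whole shell is enclosed: λ_enc = σ·2πR = (1.37×10^-5)·2π·(0.0271) = 2.333×10^-6 C/m.
Applying ∮E·dA = Q_enc/ε₀ with the end caps contributing no flux:
E = |λ_enc|/(2πε₀r) = (2.333×10^-6)/(2π·8.85×10^-12·0.0814) = 5.15×10^5 N/C.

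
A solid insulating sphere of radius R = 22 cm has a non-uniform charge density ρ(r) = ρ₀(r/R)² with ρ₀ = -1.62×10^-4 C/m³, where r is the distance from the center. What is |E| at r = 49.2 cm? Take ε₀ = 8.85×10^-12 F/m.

By spherical symmetry E is radial; choose a Gaussian sphere of radius r = 49.2 cm (r > R, all charge enclosed).
Q_enc = 4π ∫₀^R ρ₀(r'/R)^2 r'² dr' = 4πρ₀R³/5 = -4.335×10^-6 C.
Applying ∮E·dA = Q_enc/ε₀ with Φ = E(4πr²):
E = |Q_enc|/(4πε₀r²) = (4.335e-6)/(4π·8.85×10^-12·(0.492)²) = 1.61×10^5 N/C.

E = 1.61e5 V/m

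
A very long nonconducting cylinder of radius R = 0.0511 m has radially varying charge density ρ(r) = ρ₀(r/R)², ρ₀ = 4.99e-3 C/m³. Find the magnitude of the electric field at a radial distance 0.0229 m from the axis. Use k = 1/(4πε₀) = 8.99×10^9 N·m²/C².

|E| = 6.48×10^5 N/C

By cylindrical symmetry E is radial; use a coaxial Gaussian cylinder of radius 0.0229 m and length L (r < R).
Integrating ρ over the cross-section to radius r: λ_enc = (2πρ₀/R²) ∫₀^r r'^3 dr' = 2πρ₀ r^4/(4·R²) = 8.255×10^-7 C/m.
By Gauss's law (flux through the curved wall only), E·2πrL = λ_enc L/ε₀.
E = 2k|λ_enc|/r = 2(8.99×10^9)(8.255×10^-7)/(0.0229) = 6.48×10^5 N/C.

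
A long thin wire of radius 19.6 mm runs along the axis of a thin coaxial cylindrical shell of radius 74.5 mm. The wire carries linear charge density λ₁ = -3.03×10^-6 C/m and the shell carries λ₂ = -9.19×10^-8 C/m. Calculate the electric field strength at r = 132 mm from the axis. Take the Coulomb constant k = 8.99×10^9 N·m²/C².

Choose a coaxial cylinder of radius r = 132 mm (arbitrary length L) as the Gaussian surface (r > 74.5 mm, enclosing both).
λ_enc = λ₁ + λ₂ = (-3.03×10^-6) + (-9.19×10^-8) = -3.122e-6 C/m.
Gauss's law: E·2πrL = λ_enc L/ε₀.
E = 2k|λ_enc|/r = 2(8.99×10^9)(3.122×10^-6)/(0.132) = 4.25×10^5 N/C.

4.25e5 V/m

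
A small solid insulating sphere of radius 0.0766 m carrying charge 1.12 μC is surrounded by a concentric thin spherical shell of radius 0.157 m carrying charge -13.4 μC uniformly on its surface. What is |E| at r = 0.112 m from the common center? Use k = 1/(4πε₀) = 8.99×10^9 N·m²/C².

Symmetry ⇒ E = E(r) r̂. Gaussian sphere of radius r = 0.112 m (between the bodies, 0.0766 m < r < 0.157 m).
Only the inner charge is enclosed; the outer shell contributes nothing inside itself. Q_enc = 1.12 μC = 1.12×10^-6 C.
By Gauss's law, ∮E·dA = E·4πr² = Q_enc/ε₀.
E = k|Q_enc|/r² = (8.99×10^9)(1.12e-6)/(0.112)² = 8.03e5 N/C.

8.03×10^5 N/C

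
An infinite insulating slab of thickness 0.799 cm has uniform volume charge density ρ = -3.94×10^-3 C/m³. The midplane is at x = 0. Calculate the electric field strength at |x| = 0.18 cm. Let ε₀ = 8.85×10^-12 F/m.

|E| = 8.01e5 V/m

By symmetry E is perpendicular to the slab. A Gaussian pillbox from −0.18 cm to +0.18 cm (face area A) lies entirely within the slab.
Q_enc = ρ·(2x)·A and flux = 2EA, so 2EA = 2ρxA/ε₀ ⇒ E = |ρ|x/ε₀.
E = (3.94×10^-3)(0.0018)/(8.85×10^-12) = 8.01×10^5 N/C.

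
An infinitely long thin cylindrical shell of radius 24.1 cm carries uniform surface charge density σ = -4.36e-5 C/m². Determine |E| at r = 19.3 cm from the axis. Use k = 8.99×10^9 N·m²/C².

Coaxial Gaussian cylinder, radius r = 19.3 cm, length L (r < 24.1 cm, inside the shell).
No charge is enclosed, so Gauss's law gives E·2πrL = 0 ⇒ E = 0.

E = 0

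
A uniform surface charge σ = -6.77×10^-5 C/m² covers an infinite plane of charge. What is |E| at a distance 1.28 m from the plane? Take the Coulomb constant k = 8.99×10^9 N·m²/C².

|E| = 3.82×10^6 N/C

The symmetry is planar: E is normal to the sheet and the same magnitude on both sides. Take a pillbox straddling the sheet with end-cap area A.
Flux Φ = 2EA and Q_enc = σA, so 2EA = σA/ε₀ ⇒ E = |σ|/(2ε₀), independent of distance.
E = 2πk|σ| = 2π(8.99×10^9)(6.77×10^-5) = 3.82e6 N/C.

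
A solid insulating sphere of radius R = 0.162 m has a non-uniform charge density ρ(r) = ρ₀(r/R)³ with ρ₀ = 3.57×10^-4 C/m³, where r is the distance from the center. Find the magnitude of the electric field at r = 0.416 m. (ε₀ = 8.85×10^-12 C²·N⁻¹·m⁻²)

|E| ≈ 1.65×10^5 V/m

By spherical symmetry E is radial; choose a Gaussian sphere of radius r = 0.416 m (r > R, all charge enclosed).
Q_enc = 4π ∫₀^R ρ₀(r'/R)^3 r'² dr' = 4πρ₀R³/6 = 3.179×10^-6 C.
By Gauss's law, ∮E·dA = E·4πr² = Q_enc/ε₀.
E = |Q_enc|/(4πε₀r²) = (3.179×10^-6)/(4π·8.85×10^-12·(0.416)²) = 1.65e5 N/C.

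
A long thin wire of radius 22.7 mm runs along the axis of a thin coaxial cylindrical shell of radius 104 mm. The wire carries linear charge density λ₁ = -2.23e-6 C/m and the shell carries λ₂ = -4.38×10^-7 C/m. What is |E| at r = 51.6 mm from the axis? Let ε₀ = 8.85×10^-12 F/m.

E = 7.77×10^5 N/C

Take a coaxial cylindrical Gaussian surface of radius r = 51.6 mm and length L (between the conductors, 22.7 mm < r < 104 mm).
Only the inner wire is enclosed; the outer shell contributes nothing inside itself. λ_enc = λ₁ = -2.23×10^-6 C/m.
Since E is radial and uniform over the curved surface, Φ = E·2πrL = Q_enc/ε₀ = λ_enc L/ε₀.
E = |λ_enc|/(2πε₀r) = (2.23×10^-6)/(2π·8.85×10^-12·0.0516) = 7.77e5 N/C.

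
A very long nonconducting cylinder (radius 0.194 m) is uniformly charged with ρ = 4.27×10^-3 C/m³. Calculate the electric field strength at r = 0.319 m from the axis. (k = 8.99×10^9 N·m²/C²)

Take a coaxial cylindrical Gaussian surface of radius r = 0.319 m and length L (r > 0.194 m, full cross-section enclosed).
λ_enc = ρ·πR² = (4.27e-3)π(0.194)² = 5.049e-4 C/m.
By Gauss's law (flux through the curved wall only), E·2πrL = λ_enc L/ε₀.
E = 2k|λ_enc|/r = 2(8.99×10^9)(5.049×10^-4)/(0.319) = 2.85×10^7 N/C.

E ≈ 2.85e7 N/C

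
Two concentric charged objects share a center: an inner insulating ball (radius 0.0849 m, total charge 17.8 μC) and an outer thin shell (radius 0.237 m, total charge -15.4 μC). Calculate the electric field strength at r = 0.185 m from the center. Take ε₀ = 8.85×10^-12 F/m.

By spherical symmetry E is radial; choose a Gaussian sphere of radius r = 0.185 m (between the bodies, 0.0849 m < r < 0.237 m).
Only the inner charge is enclosed; the outer shell contributes nothing inside itself. Q_enc = 17.8 μC = 1.78×10^-5 C.
By Gauss's law, ∮E·dA = E·4πr² = Q_enc/ε₀.
E = |Q_enc|/(4πε₀r²) = (1.78×10^-5)/(4π·8.85×10^-12·(0.185)²) = 4.68e6 N/C.

|E| = 4.68e6 V/m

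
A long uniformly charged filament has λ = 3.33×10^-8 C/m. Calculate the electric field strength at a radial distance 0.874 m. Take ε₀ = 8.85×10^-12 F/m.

By cylindrical symmetry E is radial; use a coaxial Gaussian cylinder of radius 0.874 m and length L.
Q_enc = λL, so λ_enc = 3.33×10^-8 C/m.
Applying ∮E·dA = Q_enc/ε₀ with the end caps contributing no flux:
E = |λ_enc|/(2πε₀r) = (3.33×10^-8)/(2π·8.85×10^-12·0.874) = 685 N/C.

685 N/C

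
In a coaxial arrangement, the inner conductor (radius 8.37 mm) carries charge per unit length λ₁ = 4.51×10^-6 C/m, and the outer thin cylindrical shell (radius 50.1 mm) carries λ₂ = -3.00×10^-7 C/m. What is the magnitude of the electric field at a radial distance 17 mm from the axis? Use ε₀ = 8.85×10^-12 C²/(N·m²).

Take a coaxial cylindrical Gaussian surface of radius r = 17 mm and length L (between the conductors, 8.37 mm < r < 50.1 mm).
The shell at 50.1 mm lies outside the Gaussian surface, so λ_enc = λ₁ = 4.51e-6 C/m.
Since E is radial and uniform over the curved surface, Φ = E·2πrL = Q_enc/ε₀ = λ_enc L/ε₀.
E = |λ_enc|/(2πε₀r) = (4.51×10^-6)/(2π·8.85×10^-12·0.017) = 4.77×10^6 N/C.

E ≈ 4.77×10^6 V/m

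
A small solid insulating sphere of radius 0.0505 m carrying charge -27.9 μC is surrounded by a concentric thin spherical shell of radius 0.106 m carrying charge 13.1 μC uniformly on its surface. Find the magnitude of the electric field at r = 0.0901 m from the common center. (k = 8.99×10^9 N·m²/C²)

Use a concentric Gaussian sphere at r = 0.0901 m (between the bodies, 0.0505 m < r < 0.106 m).
Only the inner charge is enclosed; the outer shell contributes nothing inside itself. Q_enc = -27.9 μC = -2.79×10^-5 C.
Since E is radial and uniform over the Gaussian sphere, Φ = E·4πr² = Q_enc/ε₀.
E = k|Q_enc|/r² = (8.99×10^9)(2.79×10^-5)/(0.0901)² = 3.09×10^7 N/C.

E ≈ 3.09e7 N/C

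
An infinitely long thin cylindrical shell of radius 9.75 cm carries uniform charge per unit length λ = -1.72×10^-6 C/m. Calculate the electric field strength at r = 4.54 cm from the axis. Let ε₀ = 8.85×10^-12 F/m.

Choose a coaxial cylinder of radius r = 4.54 cm (arbitrary length L) as the Gaussian surface (r < 9.75 cm, inside the shell).
All the surface charge lies outside this cylinder: Q_enc = 0, hence E = 0.

E = 0 (no enclosed charge)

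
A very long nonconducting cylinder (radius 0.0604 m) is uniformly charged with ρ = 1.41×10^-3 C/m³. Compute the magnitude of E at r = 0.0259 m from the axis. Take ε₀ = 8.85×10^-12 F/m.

Choose a coaxial cylinder of radius r = 0.0259 m (arbitrary length L) as the Gaussian surface (r < R).
Enclosed charge per unit length: λ_enc = ρ·πr² = (1.41×10^-3)π(0.0259)² = 2.971×10^-6 C/m.
Applying ∮E·dA = Q_enc/ε₀ with the end caps contributing no flux:
E = |λ_enc|/(2πε₀r) = (2.971×10^-6)/(2π·8.85×10^-12·0.0259) = 2.06×10^6 N/C.

E ≈ 2.06e6 N/C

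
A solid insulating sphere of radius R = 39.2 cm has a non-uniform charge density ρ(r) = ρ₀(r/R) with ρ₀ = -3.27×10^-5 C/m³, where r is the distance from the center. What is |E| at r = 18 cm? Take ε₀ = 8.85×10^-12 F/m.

Use a concentric Gaussian sphere at r = 18 cm (r < R).
Q_enc = ∫₀^r ρ(r')·4πr'² dr' = (4πρ₀/R) ∫₀^r r'^3 dr' = 4πρ₀ r^4/(4·R) = -2.751×10^-7 C.
Applying ∮E·dA = Q_enc/ε₀ with Φ = E(4πr²):
E = |Q_enc|/(4πε₀r²) = (2.751×10^-7)/(4π·8.85×10^-12·(0.18)²) = 7.63×10^4 N/C.

E = 7.63×10^4 V/m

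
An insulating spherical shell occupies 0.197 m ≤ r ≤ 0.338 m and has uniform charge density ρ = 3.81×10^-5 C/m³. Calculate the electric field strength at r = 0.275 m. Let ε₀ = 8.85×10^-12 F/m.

|E| ≈ 2.50×10^5 N/C

Take a concentric spherical Gaussian surface of radius r = 0.275 m (within the shell material, 0.197 m < r < 0.338 m).
Enclosed charge is the volume from a to r: Q_enc = (4π/3)ρ(r³ − a³) = 2.099×10^-6 C.
By Gauss's law, ∮E·dA = E·4πr² = Q_enc/ε₀.
E = |Q_enc|/(4πε₀r²) = (2.099×10^-6)/(4π·8.85×10^-12·(0.275)²) = 2.50×10^5 N/C.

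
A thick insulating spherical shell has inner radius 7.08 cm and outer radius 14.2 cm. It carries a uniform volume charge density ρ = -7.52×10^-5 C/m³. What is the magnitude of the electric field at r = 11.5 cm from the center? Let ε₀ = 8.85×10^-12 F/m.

E = 2.50×10^5 V/m

Symmetry ⇒ E = E(r) r̂. Gaussian sphere of radius r = 11.5 cm (within the shell material, 7.08 cm < r < 14.2 cm).
Only the shell between 7.08 cm and r is enclosed: Q_enc = ρ·(4π/3)(r³ − a³) = (-7.52×10^-5)·(4π/3)·((0.115)³ − (0.0708)³) = -3.673e-7 C.
Applying ∮E·dA = Q_enc/ε₀ with Φ = E(4πr²):
E = |Q_enc|/(4πε₀r²) = (3.673×10^-7)/(4π·8.85×10^-12·(0.115)²) = 2.50×10^5 N/C.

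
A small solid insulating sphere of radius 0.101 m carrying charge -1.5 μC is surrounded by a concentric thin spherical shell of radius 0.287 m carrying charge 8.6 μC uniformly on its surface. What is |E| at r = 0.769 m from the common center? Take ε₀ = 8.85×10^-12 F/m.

Symmetry ⇒ E = E(r) r̂. Gaussian sphere of radius r = 0.769 m (r > 0.287 m, enclosing both).
Q_enc = (-1.5 μC) + (8.6 μC) = 7.10×10^-6 C.
By Gauss's law, ∮E·dA = E·4πr² = Q_enc/ε₀.
E = |Q_enc|/(4πε₀r²) = (7.10×10^-6)/(4π·8.85×10^-12·(0.769)²) = 1.08e5 N/C.

1.08×10^5 N/C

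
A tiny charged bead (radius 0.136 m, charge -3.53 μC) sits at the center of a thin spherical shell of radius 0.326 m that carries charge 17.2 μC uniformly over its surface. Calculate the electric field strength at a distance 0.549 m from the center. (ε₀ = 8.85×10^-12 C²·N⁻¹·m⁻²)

Use a concentric Gaussian sphere at r = 0.549 m (r > 0.326 m, enclosing both).
Q_enc = (-3.53 μC) + (17.2 μC) = 1.367e-5 C.
Applying ∮E·dA = Q_enc/ε₀ with Φ = E(4πr²):
E = |Q_enc|/(4πε₀r²) = (1.367×10^-5)/(4π·8.85×10^-12·(0.549)²) = 4.08e5 N/C.

E ≈ 4.08×10^5 V/m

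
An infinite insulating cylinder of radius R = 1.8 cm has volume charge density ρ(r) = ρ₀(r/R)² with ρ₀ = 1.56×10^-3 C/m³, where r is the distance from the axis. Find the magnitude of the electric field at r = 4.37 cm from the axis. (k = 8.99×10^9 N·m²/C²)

E ≈ 3.27e5 N/C

Coaxial Gaussian cylinder, radius r = 4.37 cm, length L (r > R, full charge per length enclosed).
λ_enc = 2π ∫₀^R ρ₀(r'/R)^2 r' dr' = 2πρ₀R²/4 = 7.939×10^-7 C/m.
Since E is radial and uniform over the curved surface, Φ = E·2πrL = Q_enc/ε₀ = λ_enc L/ε₀.
E = 2k|λ_enc|/r = 2(8.99×10^9)(7.939e-7)/(0.0437) = 3.27×10^5 N/C.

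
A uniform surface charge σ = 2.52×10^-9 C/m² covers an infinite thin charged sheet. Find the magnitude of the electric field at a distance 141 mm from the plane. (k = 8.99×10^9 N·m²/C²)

E = 142 N/C

By planar symmetry E is perpendicular to the sheet and uniform; use a Gaussian pillbox with flat faces of area A on each side of the sheet.
Flux Φ = 2EA and Q_enc = σA, so 2EA = σA/ε₀ ⇒ E = |σ|/(2ε₀), independent of distance.
E = 2πk|σ| = 2π(8.99×10^9)(2.52×10^-9) = 142 N/C.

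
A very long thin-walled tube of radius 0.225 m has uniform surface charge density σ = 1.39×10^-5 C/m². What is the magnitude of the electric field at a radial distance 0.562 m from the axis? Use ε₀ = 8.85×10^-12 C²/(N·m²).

|E| = 6.29×10^5 N/C

Coaxial Gaussian cylinder, radius r = 0.562 m, length L (r > 0.225 m).
The whole shell is enclosed: λ_enc = σ·2πR = (1.39×10^-5)·2π·(0.225) = 1.965e-5 C/m.
Since E is radial and uniform over the curved surface, Φ = E·2πrL = Q_enc/ε₀ = λ_enc L/ε₀.
E = |λ_enc|/(2πε₀r) = (1.965×10^-5)/(2π·8.85×10^-12·0.562) = 6.29×10^5 N/C.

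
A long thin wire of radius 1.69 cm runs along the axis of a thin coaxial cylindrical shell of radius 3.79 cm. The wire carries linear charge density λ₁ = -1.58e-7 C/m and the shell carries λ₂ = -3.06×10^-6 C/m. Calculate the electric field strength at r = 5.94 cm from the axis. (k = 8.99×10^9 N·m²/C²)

Take a coaxial cylindrical Gaussian surface of radius r = 5.94 cm and length L (r > 3.79 cm, enclosing both).
λ_enc = λ₁ + λ₂ = (-1.58×10^-7) + (-3.06e-6) = -3.218e-6 C/m.
Applying ∮E·dA = Q_enc/ε₀ with the end caps contributing no flux:
E = 2k|λ_enc|/r = 2(8.99×10^9)(3.218×10^-6)/(0.0594) = 9.74e5 N/C.

E = 9.74×10^5 N/C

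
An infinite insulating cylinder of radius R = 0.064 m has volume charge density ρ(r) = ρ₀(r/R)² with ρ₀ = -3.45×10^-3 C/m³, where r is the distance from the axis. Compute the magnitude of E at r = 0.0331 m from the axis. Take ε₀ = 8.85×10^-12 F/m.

Coaxial Gaussian cylinder, radius r = 0.0331 m, length L (r < R).
Integrating ρ over the cross-section to radius r: λ_enc = (2πρ₀/R²) ∫₀^r r'^3 dr' = 2πρ₀ r^4/(4·R²) = -1.588e-6 C/m.
Gauss's law: E·2πrL = λ_enc L/ε₀.
E = |λ_enc|/(2πε₀r) = (1.588×10^-6)/(2π·8.85×10^-12·0.0331) = 8.63×10^5 N/C.

E = 8.63e5 N/C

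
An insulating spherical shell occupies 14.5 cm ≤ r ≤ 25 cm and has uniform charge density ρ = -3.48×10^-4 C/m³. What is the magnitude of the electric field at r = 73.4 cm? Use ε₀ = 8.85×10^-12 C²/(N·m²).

Symmetry ⇒ E = E(r) r̂. Gaussian sphere of radius r = 73.4 cm (r > 25 cm, enclosing the whole shell).
Q_enc = ρ·(4π/3)(b³ − a³) = (-3.48×10^-4)·(4π/3)·((0.25)³ − (0.145)³) = -1.833e-5 C.
By Gauss's law, ∮E·dA = E·4πr² = Q_enc/ε₀.
E = |Q_enc|/(4πε₀r²) = (1.833×10^-5)/(4π·8.85×10^-12·(0.734)²) = 3.06e5 N/C.

3.06e5 N/C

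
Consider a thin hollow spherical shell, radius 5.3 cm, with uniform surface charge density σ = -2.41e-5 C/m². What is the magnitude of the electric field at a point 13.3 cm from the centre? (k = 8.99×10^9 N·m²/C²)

By spherical symmetry E is radial; choose a Gaussian sphere of radius r = 13.3 cm (r > 5.3 cm).
The entire shell is enclosed: Q_enc = σ·4πR² = (-2.41×10^-5)·4π·(0.053)² = -8.507×10^-7 C.
Since E is radial and uniform over the Gaussian sphere, Φ = E·4πr² = Q_enc/ε₀.
E = k|Q_enc|/r² = (8.99×10^9)(8.507e-7)/(0.133)² = 4.32×10^5 N/C.

E = 4.32e5 N/C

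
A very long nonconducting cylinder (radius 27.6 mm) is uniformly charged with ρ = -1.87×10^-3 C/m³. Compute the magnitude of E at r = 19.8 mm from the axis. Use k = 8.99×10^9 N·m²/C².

E = 2.09e6 V/m

Take a coaxial cylindrical Gaussian surface of radius r = 19.8 mm and length L (r < R).
Enclosed charge per unit length: λ_enc = ρ·πr² = (-1.87×10^-3)π(0.0198)² = -2.303e-6 C/m.
Gauss's law: E·2πrL = λ_enc L/ε₀.
E = 2k|λ_enc|/r = 2(8.99×10^9)(2.303e-6)/(0.0198) = 2.09×10^6 N/C.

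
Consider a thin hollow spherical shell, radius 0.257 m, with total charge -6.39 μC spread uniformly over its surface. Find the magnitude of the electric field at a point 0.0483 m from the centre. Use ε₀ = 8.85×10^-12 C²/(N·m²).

Take a concentric spherical Gaussian surface of radius r = 0.0483 m (inside the shell, r < 0.257 m).
No charge lies within this surface, so Q_enc = 0 and Gauss's law gives E·4πr² = 0 ⇒ E = 0.

E = 0 (no enclosed charge)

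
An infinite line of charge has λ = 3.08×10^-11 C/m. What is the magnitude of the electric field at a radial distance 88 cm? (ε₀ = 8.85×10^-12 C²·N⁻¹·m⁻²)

By cylindrical symmetry E is radial; use a coaxial Gaussian cylinder of radius 88 cm and length L.
Q_enc = λL, so λ_enc = 3.08×10^-11 C/m.
Since E is radial and uniform over the curved surface, Φ = E·2πrL = Q_enc/ε₀ = λ_enc L/ε₀.
E = |λ_enc|/(2πε₀r) = (3.08×10^-11)/(2π·8.85×10^-12·0.88) = 0.629 N/C.

|E| = 0.629 N/C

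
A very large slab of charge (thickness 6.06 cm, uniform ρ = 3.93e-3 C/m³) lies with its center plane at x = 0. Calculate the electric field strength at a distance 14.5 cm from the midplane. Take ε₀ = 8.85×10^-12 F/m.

E = 1.35×10^7 N/C

The point |x| = 14.5 cm lies outside the slab (half-thickness 0.0303 m). A symmetric pillbox spanning the full slab encloses Q_enc = ρ·d·A.
Flux = 2EA ⇒ E = |ρ|d/(2ε₀), independent of distance outside.
E = (3.93×10^-3)(0.0606)/(2·8.85×10^-12) = 1.35×10^7 N/C.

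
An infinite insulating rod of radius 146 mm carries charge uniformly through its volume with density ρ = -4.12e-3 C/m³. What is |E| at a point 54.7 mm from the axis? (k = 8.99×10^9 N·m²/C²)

Take a coaxial cylindrical Gaussian surface of radius r = 54.7 mm and length L (r < R).
Enclosed charge per unit length: λ_enc = ρ·πr² = (-4.12e-3)π(0.0547)² = -3.873×10^-5 C/m.
Applying ∮E·dA = Q_enc/ε₀ with the end caps contributing no flux:
E = 2k|λ_enc|/r = 2(8.99×10^9)(3.873×10^-5)/(0.0547) = 1.27e7 N/C.

|E| ≈ 1.27×10^7 N/C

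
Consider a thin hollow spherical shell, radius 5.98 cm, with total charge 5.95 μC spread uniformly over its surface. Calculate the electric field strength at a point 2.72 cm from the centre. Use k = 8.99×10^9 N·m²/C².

By spherical symmetry E is radial; choose a Gaussian sphere of radius r = 2.72 cm (inside the shell, r < 5.98 cm).
No charge lies within this surface, so Q_enc = 0 and Gauss's law gives E·4πr² = 0 ⇒ E = 0.

E = 0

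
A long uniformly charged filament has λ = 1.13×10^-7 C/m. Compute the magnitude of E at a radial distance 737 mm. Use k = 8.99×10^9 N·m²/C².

Choose a coaxial cylinder of radius r = 737 mm (arbitrary length L) as the Gaussian surface.
Q_enc = λL, so λ_enc = 1.13×10^-7 C/m.
By Gauss's law (flux through the curved wall only), E·2πrL = λ_enc L/ε₀.
E = 2k|λ_enc|/r = 2(8.99×10^9)(1.13×10^-7)/(0.737) = 2.76×10^3 N/C.

2.76×10^3 N/C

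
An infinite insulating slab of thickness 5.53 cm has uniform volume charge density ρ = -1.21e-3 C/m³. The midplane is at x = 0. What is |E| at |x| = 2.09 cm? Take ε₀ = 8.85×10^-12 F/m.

E = 2.86×10^6 N/C

By symmetry E is perpendicular to the slab. A Gaussian pillbox from −2.09 cm to +2.09 cm (face area A) lies entirely within the slab.
Q_enc = ρ·(2x)·A and flux = 2EA, so 2EA = 2ρxA/ε₀ ⇒ E = |ρ|x/ε₀.
E = (1.21×10^-3)(0.0209)/(8.85×10^-12) = 2.86×10^6 N/C.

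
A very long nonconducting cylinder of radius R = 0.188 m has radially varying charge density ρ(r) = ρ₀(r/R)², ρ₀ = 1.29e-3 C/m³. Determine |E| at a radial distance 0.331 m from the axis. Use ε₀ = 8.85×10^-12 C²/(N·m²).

By cylindrical symmetry E is radial; use a coaxial Gaussian cylinder of radius 0.331 m and length L (r > R, full charge per length enclosed).
λ_enc = 2π ∫₀^R ρ₀(r'/R)^2 r' dr' = 2πρ₀R²/4 = 7.162×10^-5 C/m.
Since E is radial and uniform over the curved surface, Φ = E·2πrL = Q_enc/ε₀ = λ_enc L/ε₀.
E = |λ_enc|/(2πε₀r) = (7.162×10^-5)/(2π·8.85×10^-12·0.331) = 3.89×10^6 N/C.

E = 3.89e6 N/C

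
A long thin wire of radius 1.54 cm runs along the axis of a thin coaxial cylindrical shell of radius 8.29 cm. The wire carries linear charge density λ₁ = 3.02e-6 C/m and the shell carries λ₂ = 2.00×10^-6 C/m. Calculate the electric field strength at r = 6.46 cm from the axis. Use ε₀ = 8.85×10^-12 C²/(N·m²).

E = 8.41e5 N/C

Take a coaxial cylindrical Gaussian surface of radius r = 6.46 cm and length L (between the conductors, 1.54 cm < r < 8.29 cm).
The shell at 8.29 cm lies outside the Gaussian surface, so λ_enc = λ₁ = 3.02×10^-6 C/m.
Applying ∮E·dA = Q_enc/ε₀ with the end caps contributing no flux:
E = |λ_enc|/(2πε₀r) = (3.02×10^-6)/(2π·8.85×10^-12·0.0646) = 8.41×10^5 N/C.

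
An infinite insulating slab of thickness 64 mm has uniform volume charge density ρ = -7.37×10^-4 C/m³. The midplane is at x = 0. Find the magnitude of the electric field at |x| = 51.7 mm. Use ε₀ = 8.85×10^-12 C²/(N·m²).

The point |x| = 51.7 mm lies outside the slab (half-thickness 0.032 m). A symmetric pillbox spanning the full slab encloses Q_enc = ρ·d·A.
Flux = 2EA ⇒ E = |ρ|d/(2ε₀), independent of distance outside.
E = (7.37×10^-4)(0.064)/(2·8.85×10^-12) = 2.66e6 N/C.

2.66×10^6 N/C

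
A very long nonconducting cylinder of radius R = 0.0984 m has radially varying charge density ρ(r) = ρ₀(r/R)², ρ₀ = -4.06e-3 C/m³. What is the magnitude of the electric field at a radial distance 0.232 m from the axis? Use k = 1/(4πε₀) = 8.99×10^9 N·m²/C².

By cylindrical symmetry E is radial; use a coaxial Gaussian cylinder of radius 0.232 m and length L (r > R, full charge per length enclosed).
λ_enc = 2π ∫₀^R ρ₀(r'/R)^2 r' dr' = 2πρ₀R²/4 = -6.175×10^-5 C/m.
Gauss's law: E·2πrL = λ_enc L/ε₀.
E = 2k|λ_enc|/r = 2(8.99×10^9)(6.175e-5)/(0.232) = 4.79×10^6 N/C.

|E| = 4.79×10^6 N/C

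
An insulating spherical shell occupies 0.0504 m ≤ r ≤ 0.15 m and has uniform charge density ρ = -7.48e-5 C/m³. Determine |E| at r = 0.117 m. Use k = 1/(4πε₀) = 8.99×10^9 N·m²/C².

3.03e5 V/m

Symmetry ⇒ E = E(r) r̂. Gaussian sphere of radius r = 0.117 m (within the shell material, 0.0504 m < r < 0.15 m).
Enclosed charge is the volume from a to r: Q_enc = (4π/3)ρ(r³ − a³) = -4.617×10^-7 C.
Gauss's law: E·4πr² = Q_enc/ε₀.
E = k|Q_enc|/r² = (8.99×10^9)(4.617e-7)/(0.117)² = 3.03×10^5 N/C.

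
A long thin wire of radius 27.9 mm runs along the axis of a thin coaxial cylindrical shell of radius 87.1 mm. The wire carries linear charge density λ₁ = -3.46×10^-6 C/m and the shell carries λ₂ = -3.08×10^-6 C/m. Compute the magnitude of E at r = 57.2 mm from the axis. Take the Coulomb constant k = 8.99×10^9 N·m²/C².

By cylindrical symmetry E is radial; use a coaxial Gaussian cylinder of radius 57.2 mm and length L (between the conductors, 27.9 mm < r < 87.1 mm).
The shell at 87.1 mm lies outside the Gaussian surface, so λ_enc = λ₁ = -3.46e-6 C/m.
Gauss's law: E·2πrL = λ_enc L/ε₀.
E = 2k|λ_enc|/r = 2(8.99×10^9)(3.46×10^-6)/(0.0572) = 1.09×10^6 N/C.

1.09×10^6 V/m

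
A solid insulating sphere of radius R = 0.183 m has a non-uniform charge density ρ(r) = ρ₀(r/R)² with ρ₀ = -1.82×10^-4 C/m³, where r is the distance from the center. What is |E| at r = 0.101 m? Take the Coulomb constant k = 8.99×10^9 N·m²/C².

|E| ≈ 1.27×10^5 N/C

By spherical symmetry E is radial; choose a Gaussian sphere of radius r = 0.101 m (r < R).
Q_enc = ∫₀^r ρ(r')·4πr'² dr' = (4πρ₀/R²) ∫₀^r r'^4 dr' = 4πρ₀ r^5/(5·R²) = -1.436×10^-7 C.
By Gauss's law, ∮E·dA = E·4πr² = Q_enc/ε₀.
E = k|Q_enc|/r² = (8.99×10^9)(1.436e-7)/(0.101)² = 1.27e5 N/C.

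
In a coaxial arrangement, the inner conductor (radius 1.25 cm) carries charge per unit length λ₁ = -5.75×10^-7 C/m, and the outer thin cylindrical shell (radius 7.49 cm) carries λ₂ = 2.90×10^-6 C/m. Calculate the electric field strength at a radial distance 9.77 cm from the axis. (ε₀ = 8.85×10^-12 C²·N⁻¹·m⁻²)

Coaxial Gaussian cylinder, radius r = 9.77 cm, length L (r > 7.49 cm, enclosing both).
λ_enc = λ₁ + λ₂ = (-5.75×10^-7) + (2.90×10^-6) = 2.325e-6 C/m.
Applying ∮E·dA = Q_enc/ε₀ with the end caps contributing no flux:
E = |λ_enc|/(2πε₀r) = (2.325×10^-6)/(2π·8.85×10^-12·0.0977) = 4.28×10^5 N/C.

E = 4.28×10^5 V/m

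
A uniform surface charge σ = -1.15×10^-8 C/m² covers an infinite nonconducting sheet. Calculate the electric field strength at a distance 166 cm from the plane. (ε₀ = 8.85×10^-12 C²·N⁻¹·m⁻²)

|E| ≈ 650 N/C

The symmetry is planar: E is normal to the sheet and the same magnitude on both sides. Take a pillbox straddling the sheet with end-cap area A.
Only the two end caps contribute flux: Φ = 2EA. With Q_enc = σA, Gauss's law gives E = |σ|/(2ε₀).
E = |σ|/(2ε₀) = (1.15e-8)/(2·8.85×10^-12) = 650 N/C.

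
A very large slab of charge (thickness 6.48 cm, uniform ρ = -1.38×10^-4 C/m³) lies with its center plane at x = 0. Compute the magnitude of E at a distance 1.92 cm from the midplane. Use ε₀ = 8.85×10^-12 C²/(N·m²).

By symmetry E is perpendicular to the slab. A Gaussian pillbox from −1.92 cm to +1.92 cm (face area A) lies entirely within the slab.
Q_enc = ρ·(2x)·A and flux = 2EA, so 2EA = 2ρxA/ε₀ ⇒ E = |ρ|x/ε₀.
E = (1.38×10^-4)(0.0192)/(8.85×10^-12) = 2.99e5 N/C.

2.99×10^5 N/C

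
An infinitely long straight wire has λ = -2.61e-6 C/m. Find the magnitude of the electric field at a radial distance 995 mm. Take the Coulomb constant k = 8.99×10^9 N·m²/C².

Choose a coaxial cylinder of radius r = 995 mm (arbitrary length L) as the Gaussian surface.
Q_enc = λL, so λ_enc = -2.61×10^-6 C/m.
By Gauss's law (flux through the curved wall only), E·2πrL = λ_enc L/ε₀.
E = 2k|λ_enc|/r = 2(8.99×10^9)(2.61×10^-6)/(0.995) = 4.72e4 N/C.

|E| ≈ 4.72×10^4 V/m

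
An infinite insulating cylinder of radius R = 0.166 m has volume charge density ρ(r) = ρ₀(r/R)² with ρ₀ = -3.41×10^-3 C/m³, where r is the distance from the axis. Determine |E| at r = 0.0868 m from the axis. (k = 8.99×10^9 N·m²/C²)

|E| ≈ 2.29e6 N/C

By cylindrical symmetry E is radial; use a coaxial Gaussian cylinder of radius 0.0868 m and length L (r < R).
Integrating ρ over the cross-section to radius r: λ_enc = (2πρ₀/R²) ∫₀^r r'^3 dr' = 2πρ₀ r^4/(4·R²) = -1.103e-5 C/m.
Since E is radial and uniform over the curved surface, Φ = E·2πrL = Q_enc/ε₀ = λ_enc L/ε₀.
E = 2k|λ_enc|/r = 2(8.99×10^9)(1.103×10^-5)/(0.0868) = 2.29e6 N/C.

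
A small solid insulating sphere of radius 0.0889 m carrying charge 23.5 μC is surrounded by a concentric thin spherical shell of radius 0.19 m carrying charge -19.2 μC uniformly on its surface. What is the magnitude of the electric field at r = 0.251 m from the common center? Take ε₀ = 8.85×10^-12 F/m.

Use a concentric Gaussian sphere at r = 0.251 m (r > 0.19 m, enclosing both).
Q_enc = (23.5 μC) + (-19.2 μC) = 4.30×10^-6 C.
By Gauss's law, ∮E·dA = E·4πr² = Q_enc/ε₀.
E = |Q_enc|/(4πε₀r²) = (4.30e-6)/(4π·8.85×10^-12·(0.251)²) = 6.14e5 N/C.

E ≈ 6.14e5 N/C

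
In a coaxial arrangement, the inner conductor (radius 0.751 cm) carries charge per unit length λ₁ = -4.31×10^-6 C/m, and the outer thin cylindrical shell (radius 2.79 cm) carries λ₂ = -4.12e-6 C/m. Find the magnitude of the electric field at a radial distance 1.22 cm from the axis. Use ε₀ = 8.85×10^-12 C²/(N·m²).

|E| = 6.35×10^6 N/C

Take a coaxial cylindrical Gaussian surface of radius r = 1.22 cm and length L (between the conductors, 0.751 cm < r < 2.79 cm).
The shell at 2.79 cm lies outside the Gaussian surface, so λ_enc = λ₁ = -4.31e-6 C/m.
Applying ∮E·dA = Q_enc/ε₀ with the end caps contributing no flux:
E = |λ_enc|/(2πε₀r) = (4.31×10^-6)/(2π·8.85×10^-12·0.0122) = 6.35e6 N/C.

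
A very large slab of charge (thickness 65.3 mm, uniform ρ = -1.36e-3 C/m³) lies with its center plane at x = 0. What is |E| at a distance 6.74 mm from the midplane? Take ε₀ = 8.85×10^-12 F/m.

By symmetry E is perpendicular to the slab. A Gaussian pillbox from −6.74 mm to +6.74 mm (face area A) lies entirely within the slab.
Q_enc = ρ·(2x)·A and flux = 2EA, so 2EA = 2ρxA/ε₀ ⇒ E = |ρ|x/ε₀.
E = (1.36e-3)(0.00674)/(8.85×10^-12) = 1.04×10^6 N/C.

1.04e6 V/m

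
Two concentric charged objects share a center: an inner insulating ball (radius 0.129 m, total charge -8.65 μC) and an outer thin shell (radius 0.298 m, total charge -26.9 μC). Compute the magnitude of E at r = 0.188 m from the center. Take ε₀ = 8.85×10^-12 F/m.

|E| ≈ 2.20×10^6 V/m

Use a concentric Gaussian sphere at r = 0.188 m (between the bodies, 0.129 m < r < 0.298 m).
Only the inner charge is enclosed; the outer shell contributes nothing inside itself. Q_enc = -8.65 μC = -8.65e-6 C.
Since E is radial and uniform over the Gaussian sphere, Φ = E·4πr² = Q_enc/ε₀.
E = |Q_enc|/(4πε₀r²) = (8.65×10^-6)/(4π·8.85×10^-12·(0.188)²) = 2.20×10^6 N/C.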